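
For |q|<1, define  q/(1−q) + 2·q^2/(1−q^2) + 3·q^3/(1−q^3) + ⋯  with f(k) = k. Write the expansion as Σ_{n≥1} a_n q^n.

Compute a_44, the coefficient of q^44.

a_44 = 84

d|44:{1,2,4,11,22,44}  Σf=1+2+4+11+22+44=84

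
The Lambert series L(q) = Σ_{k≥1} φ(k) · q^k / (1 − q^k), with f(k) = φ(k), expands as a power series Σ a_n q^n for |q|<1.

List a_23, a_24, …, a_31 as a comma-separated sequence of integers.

d|23:{23,1}  Σφ=22+1=23
[q^24] φ(24)=8,φ(12)=4,φ(8)=4,φ(6)=2,φ(4)=2,φ(3)=2,φ(2)=1,φ(1)=1 ⇒ 24
d|25:{25,5,1}  Σφ=20+4+1=25
n=26: 1·26 2·13 13·2 26·1  φ→[1+1+12+12]=26
n=27: 1·27 3·9 9·3 27·1  φ→[1+2+6+18]=27
q^28  k|28↦φ(k): 1:1 2:1 4:2 7:6 14:6 28:12  a_28=28
[q^29] φ(29)=28,φ(1)=1 ⇒ 29
n=30: 1·30 2·15 3·10 5·6 6·5 10·3 15·2 30·1  φ→[1+1+2+4+2+4+8+8]=30
n=31: 31·1 1·31  φ→[30+1]=31

23, 24, 25, 26, 27, 28, 29, 30, 31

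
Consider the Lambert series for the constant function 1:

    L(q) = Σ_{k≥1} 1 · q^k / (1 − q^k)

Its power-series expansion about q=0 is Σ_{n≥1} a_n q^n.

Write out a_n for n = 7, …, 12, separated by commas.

n=7: 1·7 7·1  f→[1+1]=2
q^8  k|8↦f(k): 1:1 2:1 4:1 8:1  a_8=4
d|9:{1,3,9}  Σf=1+1+1=3
d|10:{1,2,5,10}  Σf=1+1+1+1=4
q^11  k|11↦f(k): 1:1 11:1  a_11=2
n=12: 1·12 2·6 3·4 4·3 6·2 12·1  f→[1+1+1+1+1+1]=6

2, 4, 3, 4, 2, 6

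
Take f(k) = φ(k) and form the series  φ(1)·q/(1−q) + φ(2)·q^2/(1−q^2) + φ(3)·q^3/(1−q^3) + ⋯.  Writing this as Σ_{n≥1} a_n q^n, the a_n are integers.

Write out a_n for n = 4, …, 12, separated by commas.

d|4:{1,2,4}  Σφ=1+1+2=4
d|5:{1,5}  Σφ=1+4=5
[q^6] φ(6)=2,φ(3)=2,φ(2)=1,φ(1)=1 ⇒ 6
[q^7] φ(7)=6,φ(1)=1 ⇒ 7
d|8:{8,4,2,1}  Σφ=4+2+1+1=8
d|9:{9,3,1}  Σφ=6+2+1=9
n=10: 1·10 2·5 5·2 10·1  φ→[1+1+4+4]=10
q^11  k|11↦φ(k): 11:10 1:1  a_11=11
d|12:{12,6,4,3,2,1}  Σφ=4+2+2+2+1+1=12

4, 5, 6, 7, 8, 9, 10, 11, 12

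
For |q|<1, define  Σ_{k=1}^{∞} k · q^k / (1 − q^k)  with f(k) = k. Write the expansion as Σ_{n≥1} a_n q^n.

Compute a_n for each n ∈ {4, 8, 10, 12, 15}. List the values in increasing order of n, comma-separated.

n=4: 4·1 2·2 1·4  f→[4+2+1]=7
d|8:{8,4,2,1}  Σf=8+4+2+1=15
q^10  k|10↦f(k): 1:1 2:2 5:5 10:10  a_10=18
n=12: 1·12 2·6 3·4 4·3 6·2 12·1  f→[1+2+3+4+6+12]=28
q^15  k|15↦f(k): 1:1 3:3 5:5 15:15  a_15=24

7, 15, 18, 28, 24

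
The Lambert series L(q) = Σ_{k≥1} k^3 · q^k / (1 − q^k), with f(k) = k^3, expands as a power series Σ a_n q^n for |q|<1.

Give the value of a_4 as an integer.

a_4 = 73

n=4: 4·1 2·2 1·4  f→[64+8+1]=73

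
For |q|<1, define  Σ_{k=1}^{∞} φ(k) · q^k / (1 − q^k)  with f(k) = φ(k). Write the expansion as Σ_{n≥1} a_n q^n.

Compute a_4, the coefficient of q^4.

q^4  k|4↦φ(k): 4:2 2:1 1:1  a_4=4

a_4 = 4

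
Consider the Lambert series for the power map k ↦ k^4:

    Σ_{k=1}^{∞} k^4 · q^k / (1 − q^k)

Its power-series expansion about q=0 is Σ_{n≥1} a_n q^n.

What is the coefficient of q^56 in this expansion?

q^56  k|56↦f(k): 56:9834496 28:614656 14:38416 8:4096 7:2401 4:256 2:16 1:1  a_56=10494338

a_56 = 10494338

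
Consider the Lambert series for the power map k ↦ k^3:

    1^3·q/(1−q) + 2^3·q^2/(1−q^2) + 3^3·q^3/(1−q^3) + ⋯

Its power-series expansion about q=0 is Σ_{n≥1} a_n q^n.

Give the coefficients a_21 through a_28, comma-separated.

9632, 11988, 12168, 16380, 15751, 19782, 20440, 25112

q^21  k|21↦f(k): 21:9261 7:343 3:27 1:1  a_21=9632
n=22: 1·22 2·11 11·2 22·1  f→[1+8+1331+10648]=11988
[q^23] f(23)=12167,f(1)=1 ⇒ 12168
[q^24] f(1)=1,f(2)=8,f(3)=27,f(4)=64,f(6)=216,f(8)=512,f(12)=1728,f(24)=13824 ⇒ 16380
[q^25] f(25)=15625,f(5)=125,f(1)=1 ⇒ 15751
[q^26] f(1)=1,f(2)=8,f(13)=2197,f(26)=17576 ⇒ 19782
[q^27] f(1)=1,f(3)=27,f(9)=729,f(27)=19683 ⇒ 20440
n=28: 28·1 14·2 7·4 4·7 2·14 1·28  f→[21952+2744+343+64+8+1]=25112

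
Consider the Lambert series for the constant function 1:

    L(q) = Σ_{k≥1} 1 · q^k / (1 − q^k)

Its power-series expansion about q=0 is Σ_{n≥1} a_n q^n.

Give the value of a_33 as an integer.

a_33 = 4

n=33: 33·1 11·3 3·11 1·33  f→[1+1+1+1]=4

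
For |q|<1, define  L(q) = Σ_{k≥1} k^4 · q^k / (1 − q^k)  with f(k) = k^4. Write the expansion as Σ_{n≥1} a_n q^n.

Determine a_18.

q^18  k|18↦f(k): 18:104976 9:6561 6:1296 3:81 2:16 1:1  a_18=112931

a_18 = 112931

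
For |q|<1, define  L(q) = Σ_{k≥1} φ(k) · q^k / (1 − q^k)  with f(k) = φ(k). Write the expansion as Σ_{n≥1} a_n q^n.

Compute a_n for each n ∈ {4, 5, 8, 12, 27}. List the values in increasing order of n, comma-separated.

n=4: 4·1 2·2 1·4  φ→[2+1+1]=4
q^5  k|5↦φ(k): 1:1 5:4  a_5=5
q^8  k|8↦φ(k): 8:4 4:2 2:1 1:1  a_8=8
[q^12] φ(12)=4,φ(6)=2,φ(4)=2,φ(3)=2,φ(2)=1,φ(1)=1 ⇒ 12
d|27:{27,9,3,1}  Σφ=18+6+2+1=27

4, 5, 8, 12, 27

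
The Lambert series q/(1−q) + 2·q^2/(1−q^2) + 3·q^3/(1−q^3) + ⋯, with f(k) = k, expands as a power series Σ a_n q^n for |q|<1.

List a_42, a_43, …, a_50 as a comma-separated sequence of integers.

96, 44, 84, 78, 72, 48, 124, 57, 93

q^42  k|42↦f(k): 42:42 21:21 14:14 7:7 6:6 3:3 2:2 1:1  a_42=96
d|43:{1,43}  Σf=1+43=44
[q^44] f(1)=1,f(2)=2,f(4)=4,f(11)=11,f(22)=22,f(44)=44 ⇒ 84
q^45  k|45↦f(k): 45:45 15:15 9:9 5:5 3:3 1:1  a_45=78
n=46: 46·1 23·2 2·23 1·46  f→[46+23+2+1]=72
[q^47] f(47)=47,f(1)=1 ⇒ 48
[q^48] f(1)=1,f(2)=2,f(3)=3,f(4)=4,f(6)=6,f(8)=8,f(12)=12,f(16)=16,f(24)=24,f(48)=48 ⇒ 124
n=49: 49·1 7·7 1·49  f→[49+7+1]=57
[q^50] f(50)=50,f(25)=25,f(10)=10,f(5)=5,f(2)=2,f(1)=1 ⇒ 93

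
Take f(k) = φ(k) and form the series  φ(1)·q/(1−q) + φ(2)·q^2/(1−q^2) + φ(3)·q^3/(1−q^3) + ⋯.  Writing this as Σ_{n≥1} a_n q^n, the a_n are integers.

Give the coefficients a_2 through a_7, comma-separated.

n=2: 1·2 2·1  φ→[1+1]=2
[q^3] φ(3)=2,φ(1)=1 ⇒ 3
[q^4] φ(1)=1,φ(2)=1,φ(4)=2 ⇒ 4
n=5: 1·5 5·1  φ→[1+4]=5
n=6: 6·1 3·2 2·3 1·6  φ→[2+2+1+1]=6
q^7  k|7↦φ(k): 1:1 7:6  a_7=7

2, 3, 4, 5, 6, 7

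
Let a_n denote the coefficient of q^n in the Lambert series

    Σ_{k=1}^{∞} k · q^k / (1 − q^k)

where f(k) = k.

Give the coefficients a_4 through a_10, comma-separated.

q^4  k|4↦f(k): 1:1 2:2 4:4  a_4=7
[q^5] f(1)=1,f(5)=5 ⇒ 6
d|6:{1,2,3,6}  Σf=1+2+3+6=12
d|7:{1,7}  Σf=1+7=8
n=8: 8·1 4·2 2·4 1·8  f→[8+4+2+1]=15
[q^9] f(1)=1,f(3)=3,f(9)=9 ⇒ 13
d|10:{1,2,5,10}  Σf=1+2+5+10=18

7, 6, 12, 8, 15, 13, 18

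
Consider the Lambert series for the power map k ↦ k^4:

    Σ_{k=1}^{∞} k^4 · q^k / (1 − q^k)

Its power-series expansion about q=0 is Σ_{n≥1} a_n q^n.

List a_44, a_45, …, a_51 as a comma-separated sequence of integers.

d|44:{1,2,4,11,22,44}  Σf=1+16+256+14641+234256+3748096=3997266
d|45:{45,15,9,5,3,1}  Σf=4100625+50625+6561+625+81+1=4158518
[q^46] f(1)=1,f(2)=16,f(23)=279841,f(46)=4477456 ⇒ 4757314
n=47: 47·1 1·47  f→[4879681+1]=4879682
d|48:{48,24,16,12,8,6,4,3,2,1}  Σf=5308416+331776+65536+20736+4096+1296+256+81+16+1=5732210
n=49: 49·1 7·7 1·49  f→[5764801+2401+1]=5767203
d|50:{50,25,10,5,2,1}  Σf=6250000+390625+10000+625+16+1=6651267
d|51:{51,17,3,1}  Σf=6765201+83521+81+1=6848804

3997266, 4158518, 4757314, 4879682, 5732210, 5767203, 6651267, 6848804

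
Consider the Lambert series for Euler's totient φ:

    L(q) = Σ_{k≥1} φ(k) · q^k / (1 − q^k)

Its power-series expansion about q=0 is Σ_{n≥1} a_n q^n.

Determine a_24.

d|24:{24,12,8,6,4,3,2,1}  Σφ=8+4+4+2+2+2+1+1=24

a_24 = 24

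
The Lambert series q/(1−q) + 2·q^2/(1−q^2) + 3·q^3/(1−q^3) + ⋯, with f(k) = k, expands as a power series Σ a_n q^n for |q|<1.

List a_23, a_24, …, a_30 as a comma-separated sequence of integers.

24, 60, 31, 42, 40, 56, 30, 72

[q^23] f(1)=1,f(23)=23 ⇒ 24
[q^24] f(1)=1,f(2)=2,f(3)=3,f(4)=4,f(6)=6,f(8)=8,f(12)=12,f(24)=24 ⇒ 60
[q^25] f(1)=1,f(5)=5,f(25)=25 ⇒ 31
n=26: 26·1 13·2 2·13 1·26  f→[26+13+2+1]=42
d|27:{27,9,3,1}  Σf=27+9+3+1=40
n=28: 1·28 2·14 4·7 7·4 14·2 28·1  f→[1+2+4+7+14+28]=56
[q^29] f(29)=29,f(1)=1 ⇒ 30
q^30  k|30↦f(k): 30:30 15:15 10:10 6:6 5:5 3:3 2:2 1:1  a_30=72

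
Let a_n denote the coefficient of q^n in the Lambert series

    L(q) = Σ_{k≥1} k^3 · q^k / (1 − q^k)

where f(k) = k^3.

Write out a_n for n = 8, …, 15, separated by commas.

d|8:{1,2,4,8}  Σf=1+8+64+512=585
[q^9] f(9)=729,f(3)=27,f(1)=1 ⇒ 757
q^10  k|10↦f(k): 1:1 2:8 5:125 10:1000  a_10=1134
n=11: 1·11 11·1  f→[1+1331]=1332
d|12:{1,2,3,4,6,12}  Σf=1+8+27+64+216+1728=2044
n=13: 1·13 13·1  f→[1+2197]=2198
[q^14] f(14)=2744,f(7)=343,f(2)=8,f(1)=1 ⇒ 3096
q^15  k|15↦f(k): 1:1 3:27 5:125 15:3375  a_15=3528

585, 757, 1134, 1332, 2044, 2198, 3096, 3528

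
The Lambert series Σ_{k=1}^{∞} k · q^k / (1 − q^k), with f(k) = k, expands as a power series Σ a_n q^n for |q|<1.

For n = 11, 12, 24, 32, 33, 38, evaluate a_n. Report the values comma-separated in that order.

12, 28, 60, 63, 48, 60

[q^11] f(1)=1,f(11)=11 ⇒ 12
q^12  k|12↦f(k): 1:1 2:2 3:3 4:4 6:6 12:12  a_12=28
d|24:{24,12,8,6,4,3,2,1}  Σf=24+12+8+6+4+3+2+1=60
n=32: 32·1 16·2 8·4 4·8 2·16 1·32  f→[32+16+8+4+2+1]=63
d|33:{1,3,11,33}  Σf=1+3+11+33=48
d|38:{1,2,19,38}  Σf=1+2+19+38=60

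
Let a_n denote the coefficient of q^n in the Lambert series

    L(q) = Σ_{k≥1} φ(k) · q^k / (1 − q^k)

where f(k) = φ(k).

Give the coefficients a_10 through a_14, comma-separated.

[q^10] φ(10)=4,φ(5)=4,φ(2)=1,φ(1)=1 ⇒ 10
[q^11] φ(1)=1,φ(11)=10 ⇒ 11
n=12: 1·12 2·6 3·4 4·3 6·2 12·1  φ→[1+1+2+2+2+4]=12
n=13: 1·13 13·1  φ→[1+12]=13
q^14  k|14↦φ(k): 14:6 7:6 2:1 1:1  a_14=14

10, 11, 12, 13, 14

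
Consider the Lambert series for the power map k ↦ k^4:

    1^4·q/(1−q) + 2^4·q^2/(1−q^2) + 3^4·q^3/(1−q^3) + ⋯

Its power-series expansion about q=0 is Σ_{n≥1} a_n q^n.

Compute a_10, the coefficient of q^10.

a_10 = 10642

n=10: 1·10 2·5 5·2 10·1  f→[1+16+625+10000]=10642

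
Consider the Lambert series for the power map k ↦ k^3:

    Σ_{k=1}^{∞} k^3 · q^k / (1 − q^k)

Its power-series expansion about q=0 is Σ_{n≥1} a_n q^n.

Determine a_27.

n=27: 27·1 9·3 3·9 1·27  f→[19683+729+27+1]=20440

a_27 = 20440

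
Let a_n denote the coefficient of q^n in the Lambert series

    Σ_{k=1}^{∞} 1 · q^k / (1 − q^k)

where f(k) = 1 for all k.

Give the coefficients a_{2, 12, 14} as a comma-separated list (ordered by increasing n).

2, 6, 4

[q^2] f(1)=1,f(2)=1 ⇒ 2
n=12: 1·12 2·6 3·4 4·3 6·2 12·1  f→[1+1+1+1+1+1]=6
q^14  k|14↦f(k): 14:1 7:1 2:1 1:1  a_14=4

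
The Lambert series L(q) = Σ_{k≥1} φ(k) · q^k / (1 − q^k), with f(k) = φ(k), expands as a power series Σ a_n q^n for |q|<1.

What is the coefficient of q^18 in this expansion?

[q^18] φ(18)=6,φ(9)=6,φ(6)=2,φ(3)=2,φ(2)=1,φ(1)=1 ⇒ 18

a_18 = 18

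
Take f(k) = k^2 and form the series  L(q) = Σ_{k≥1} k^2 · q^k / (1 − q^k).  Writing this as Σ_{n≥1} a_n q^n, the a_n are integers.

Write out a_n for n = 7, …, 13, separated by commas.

50, 85, 91, 130, 122, 210, 170

n=7: 1·7 7·1  f→[1+49]=50
n=8: 1·8 2·4 4·2 8·1  f→[1+4+16+64]=85
n=9: 9·1 3·3 1·9  f→[81+9+1]=91
d|10:{1,2,5,10}  Σf=1+4+25+100=130
n=11: 1·11 11·1  f→[1+121]=122
d|12:{12,6,4,3,2,1}  Σf=144+36+16+9+4+1=210
q^13  k|13↦f(k): 1:1 13:169  a_13=170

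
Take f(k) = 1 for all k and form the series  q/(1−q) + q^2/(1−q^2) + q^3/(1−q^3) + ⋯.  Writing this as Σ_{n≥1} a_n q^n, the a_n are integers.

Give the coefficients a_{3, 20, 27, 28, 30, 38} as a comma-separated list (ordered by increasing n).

2, 6, 4, 6, 8, 4

d|3:{3,1}  Σf=1+1=2
q^20  k|20↦f(k): 1:1 2:1 4:1 5:1 10:1 20:1  a_20=6
q^27  k|27↦f(k): 27:1 9:1 3:1 1:1  a_27=4
n=28: 28·1 14·2 7·4 4·7 2·14 1·28  f→[1+1+1+1+1+1]=6
q^30  k|30↦f(k): 30:1 15:1 10:1 6:1 5:1 3:1 2:1 1:1  a_30=8
n=38: 1·38 2·19 19·2 38·1  f→[1+1+1+1]=4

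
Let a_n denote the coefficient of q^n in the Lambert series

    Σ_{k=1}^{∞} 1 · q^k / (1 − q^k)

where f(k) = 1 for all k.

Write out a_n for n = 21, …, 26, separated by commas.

4, 4, 2, 8, 3, 4

d|21:{21,7,3,1}  Σf=1+1+1+1=4
n=22: 1·22 2·11 11·2 22·1  f→[1+1+1+1]=4
d|23:{23,1}  Σf=1+1=2
q^24  k|24↦f(k): 24:1 12:1 8:1 6:1 4:1 3:1 2:1 1:1  a_24=8
d|25:{1,5,25}  Σf=1+1+1=3
q^26  k|26↦f(k): 26:1 13:1 2:1 1:1  a_26=4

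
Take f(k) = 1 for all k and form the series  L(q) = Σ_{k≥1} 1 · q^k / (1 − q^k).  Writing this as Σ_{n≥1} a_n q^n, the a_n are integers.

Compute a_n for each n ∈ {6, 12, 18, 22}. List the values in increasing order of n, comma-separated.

q^6  k|6↦f(k): 1:1 2:1 3:1 6:1  a_6=4
q^12  k|12↦f(k): 1:1 2:1 3:1 4:1 6:1 12:1  a_12=6
[q^18] f(18)=1,f(9)=1,f(6)=1,f(3)=1,f(2)=1,f(1)=1 ⇒ 6
q^22  k|22↦f(k): 1:1 2:1 11:1 22:1  a_22=4

4, 6, 6, 4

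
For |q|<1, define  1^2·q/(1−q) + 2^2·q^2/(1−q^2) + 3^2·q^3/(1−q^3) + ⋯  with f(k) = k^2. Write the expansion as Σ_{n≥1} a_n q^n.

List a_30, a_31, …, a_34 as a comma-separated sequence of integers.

[q^30] f(1)=1,f(2)=4,f(3)=9,f(5)=25,f(6)=36,f(10)=100,f(15)=225,f(30)=900 ⇒ 1300
n=31: 1·31 31·1  f→[1+961]=962
n=32: 1·32 2·16 4·8 8·4 16·2 32·1  f→[1+4+16+64+256+1024]=1365
[q^33] f(33)=1089,f(11)=121,f(3)=9,f(1)=1 ⇒ 1220
[q^34] f(1)=1,f(2)=4,f(17)=289,f(34)=1156 ⇒ 1450

1300, 962, 1365, 1220, 1450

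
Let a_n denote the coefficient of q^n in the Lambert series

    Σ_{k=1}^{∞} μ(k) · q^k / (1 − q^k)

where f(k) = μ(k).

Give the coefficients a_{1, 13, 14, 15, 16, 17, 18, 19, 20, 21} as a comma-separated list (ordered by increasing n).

1, 0, 0, 0, 0, 0, 0, 0, 0, 0

[q^1] μ(1)=1 ⇒ 1
d|13:{1,13}  Σμ=1+(-1)=0
q^14  k|14↦μ(k): 14:1 7:-1 2:-1 1:1  a_14=0
[q^15] μ(15)=1,μ(5)=-1,μ(3)=-1,μ(1)=1 ⇒ 0
q^16  k|16↦μ(k): 16:0 8:0 4:0 2:-1 1:1  a_16=0
[q^17] μ(17)=-1,μ(1)=1 ⇒ 0
q^18  k|18↦μ(k): 18:0 9:0 6:1 3:-1 2:-1 1:1  a_18=0
q^19  k|19↦μ(k): 1:1 19:-1  a_19=0
[q^20] μ(20)=0,μ(10)=1,μ(5)=-1,μ(4)=0,μ(2)=-1,μ(1)=1 ⇒ 0
[q^21] μ(21)=1,μ(7)=-1,μ(3)=-1,μ(1)=1 ⇒ 0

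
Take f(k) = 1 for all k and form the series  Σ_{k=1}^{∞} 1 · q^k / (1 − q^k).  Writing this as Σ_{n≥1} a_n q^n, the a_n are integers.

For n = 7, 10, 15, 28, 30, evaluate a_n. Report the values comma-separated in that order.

2, 4, 4, 6, 8

[q^7] f(7)=1,f(1)=1 ⇒ 2
q^10  k|10↦f(k): 10:1 5:1 2:1 1:1  a_10=4
n=15: 1·15 3·5 5·3 15·1  f→[1+1+1+1]=4
[q^28] f(1)=1,f(2)=1,f(4)=1,f(7)=1,f(14)=1,f(28)=1 ⇒ 6
d|30:{30,15,10,6,5,3,2,1}  Σf=1+1+1+1+1+1+1+1=8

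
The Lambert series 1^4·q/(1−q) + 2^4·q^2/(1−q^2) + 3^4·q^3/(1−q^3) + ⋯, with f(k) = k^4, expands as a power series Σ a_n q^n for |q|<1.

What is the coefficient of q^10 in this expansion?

d|10:{10,5,2,1}  Σf=10000+625+16+1=10642

a_10 = 10642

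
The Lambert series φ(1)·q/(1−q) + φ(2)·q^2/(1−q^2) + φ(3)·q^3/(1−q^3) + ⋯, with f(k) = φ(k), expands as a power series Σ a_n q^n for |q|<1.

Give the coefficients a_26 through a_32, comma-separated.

d|26:{26,13,2,1}  Σφ=12+12+1+1=26
q^27  k|27↦φ(k): 1:1 3:2 9:6 27:18  a_27=27
[q^28] φ(28)=12,φ(14)=6,φ(7)=6,φ(4)=2,φ(2)=1,φ(1)=1 ⇒ 28
q^29  k|29↦φ(k): 29:28 1:1  a_29=29
n=30: 30·1 15·2 10·3 6·5 5·6 3·10 2·15 1·30  φ→[8+8+4+2+4+2+1+1]=30
q^31  k|31↦φ(k): 1:1 31:30  a_31=31
d|32:{1,2,4,8,16,32}  Σφ=1+1+2+4+8+16=32

26, 27, 28, 29, 30, 31, 32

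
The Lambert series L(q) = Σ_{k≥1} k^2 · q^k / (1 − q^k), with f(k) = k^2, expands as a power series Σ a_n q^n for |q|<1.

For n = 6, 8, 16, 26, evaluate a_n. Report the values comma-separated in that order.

q^6  k|6↦f(k): 1:1 2:4 3:9 6:36  a_6=50
q^8  k|8↦f(k): 8:64 4:16 2:4 1:1  a_8=85
d|16:{1,2,4,8,16}  Σf=1+4+16+64+256=341
q^26  k|26↦f(k): 26:676 13:169 2:4 1:1  a_26=850

50, 85, 341, 850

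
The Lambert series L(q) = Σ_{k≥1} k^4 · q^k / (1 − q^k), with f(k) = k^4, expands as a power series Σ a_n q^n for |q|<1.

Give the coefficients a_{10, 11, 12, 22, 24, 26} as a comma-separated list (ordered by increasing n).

d|10:{10,5,2,1}  Σf=10000+625+16+1=10642
[q^11] f(11)=14641,f(1)=1 ⇒ 14642
n=12: 12·1 6·2 4·3 3·4 2·6 1·12  f→[20736+1296+256+81+16+1]=22386
q^22  k|22↦f(k): 1:1 2:16 11:14641 22:234256  a_22=248914
[q^24] f(24)=331776,f(12)=20736,f(8)=4096,f(6)=1296,f(4)=256,f(3)=81,f(2)=16,f(1)=1 ⇒ 358258
n=26: 1·26 2·13 13·2 26·1  f→[1+16+28561+456976]=485554

10642, 14642, 22386, 248914, 358258, 485554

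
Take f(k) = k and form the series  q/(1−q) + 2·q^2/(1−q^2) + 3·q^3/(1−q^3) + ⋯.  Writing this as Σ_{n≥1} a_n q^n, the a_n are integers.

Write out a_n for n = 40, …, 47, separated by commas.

90, 42, 96, 44, 84, 78, 72, 48

d|40:{40,20,10,8,5,4,2,1}  Σf=40+20+10+8+5+4+2+1=90
n=41: 41·1 1·41  f→[41+1]=42
q^42  k|42↦f(k): 42:42 21:21 14:14 7:7 6:6 3:3 2:2 1:1  a_42=96
q^43  k|43↦f(k): 43:43 1:1  a_43=44
[q^44] f(44)=44,f(22)=22,f(11)=11,f(4)=4,f(2)=2,f(1)=1 ⇒ 84
[q^45] f(1)=1,f(3)=3,f(5)=5,f(9)=9,f(15)=15,f(45)=45 ⇒ 78
[q^46] f(46)=46,f(23)=23,f(2)=2,f(1)=1 ⇒ 72
q^47  k|47↦f(k): 47:47 1:1  a_47=48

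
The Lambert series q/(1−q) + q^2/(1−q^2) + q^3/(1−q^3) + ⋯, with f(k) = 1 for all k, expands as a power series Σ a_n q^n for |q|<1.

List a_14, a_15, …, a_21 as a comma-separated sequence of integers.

4, 4, 5, 2, 6, 2, 6, 4

q^14  k|14↦f(k): 1:1 2:1 7:1 14:1  a_14=4
n=15: 15·1 5·3 3·5 1·15  f→[1+1+1+1]=4
d|16:{1,2,4,8,16}  Σf=1+1+1+1+1=5
q^17  k|17↦f(k): 17:1 1:1  a_17=2
q^18  k|18↦f(k): 1:1 2:1 3:1 6:1 9:1 18:1  a_18=6
q^19  k|19↦f(k): 1:1 19:1  a_19=2
[q^20] f(20)=1,f(10)=1,f(5)=1,f(4)=1,f(2)=1,f(1)=1 ⇒ 6
q^21  k|21↦f(k): 1:1 3:1 7:1 21:1  a_21=4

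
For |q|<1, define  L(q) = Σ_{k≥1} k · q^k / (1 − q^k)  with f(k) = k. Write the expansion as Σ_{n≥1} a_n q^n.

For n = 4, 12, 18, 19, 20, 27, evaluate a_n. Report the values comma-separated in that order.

[q^4] f(4)=4,f(2)=2,f(1)=1 ⇒ 7
[q^12] f(12)=12,f(6)=6,f(4)=4,f(3)=3,f(2)=2,f(1)=1 ⇒ 28
n=18: 1·18 2·9 3·6 6·3 9·2 18·1  f→[1+2+3+6+9+18]=39
[q^19] f(19)=19,f(1)=1 ⇒ 20
d|20:{1,2,4,5,10,20}  Σf=1+2+4+5+10+20=42
d|27:{1,3,9,27}  Σf=1+3+9+27=40

7, 28, 39, 20, 42, 40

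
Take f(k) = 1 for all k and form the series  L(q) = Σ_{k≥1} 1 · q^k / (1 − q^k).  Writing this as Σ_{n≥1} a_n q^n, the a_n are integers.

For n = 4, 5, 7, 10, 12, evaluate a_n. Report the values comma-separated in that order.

3, 2, 2, 4, 6

d|4:{4,2,1}  Σf=1+1+1=3
d|5:{5,1}  Σf=1+1=2
n=7: 7·1 1·7  f→[1+1]=2
[q^10] f(1)=1,f(2)=1,f(5)=1,f(10)=1 ⇒ 4
n=12: 12·1 6·2 4·3 3·4 2·6 1·12  f→[1+1+1+1+1+1]=6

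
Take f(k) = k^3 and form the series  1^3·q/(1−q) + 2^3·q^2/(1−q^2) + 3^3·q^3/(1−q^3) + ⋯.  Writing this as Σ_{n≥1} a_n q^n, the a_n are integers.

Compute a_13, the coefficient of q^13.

a_13 = 2198

q^13  k|13↦f(k): 1:1 13:2197  a_13=2198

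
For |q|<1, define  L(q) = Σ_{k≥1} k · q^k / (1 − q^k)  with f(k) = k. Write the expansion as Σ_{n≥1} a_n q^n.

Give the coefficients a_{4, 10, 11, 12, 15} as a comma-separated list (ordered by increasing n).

n=4: 4·1 2·2 1·4  f→[4+2+1]=7
n=10: 1·10 2·5 5·2 10·1  f→[1+2+5+10]=18
q^11  k|11↦f(k): 11:11 1:1  a_11=12
[q^12] f(1)=1,f(2)=2,f(3)=3,f(4)=4,f(6)=6,f(12)=12 ⇒ 28
n=15: 1·15 3·5 5·3 15·1  f→[1+3+5+15]=24

7, 18, 12, 28, 24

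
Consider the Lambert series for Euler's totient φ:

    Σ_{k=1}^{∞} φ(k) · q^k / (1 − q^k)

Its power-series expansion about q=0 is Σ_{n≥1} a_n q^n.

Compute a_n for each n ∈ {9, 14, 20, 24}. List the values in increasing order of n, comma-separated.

d|9:{9,3,1}  Σφ=6+2+1=9
[q^14] φ(1)=1,φ(2)=1,φ(7)=6,φ(14)=6 ⇒ 14
[q^20] φ(1)=1,φ(2)=1,φ(4)=2,φ(5)=4,φ(10)=4,φ(20)=8 ⇒ 20
q^24  k|24↦φ(k): 1:1 2:1 3:2 4:2 6:2 8:4 12:4 24:8  a_24=24

9, 14, 20, 24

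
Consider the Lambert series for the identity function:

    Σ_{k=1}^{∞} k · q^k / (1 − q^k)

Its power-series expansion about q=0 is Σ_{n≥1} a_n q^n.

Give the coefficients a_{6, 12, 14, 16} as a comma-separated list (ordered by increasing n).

n=6: 6·1 3·2 2·3 1·6  f→[6+3+2+1]=12
[q^12] f(1)=1,f(2)=2,f(3)=3,f(4)=4,f(6)=6,f(12)=12 ⇒ 28
[q^14] f(1)=1,f(2)=2,f(7)=7,f(14)=14 ⇒ 24
[q^16] f(1)=1,f(2)=2,f(4)=4,f(8)=8,f(16)=16 ⇒ 31

12, 28, 24, 31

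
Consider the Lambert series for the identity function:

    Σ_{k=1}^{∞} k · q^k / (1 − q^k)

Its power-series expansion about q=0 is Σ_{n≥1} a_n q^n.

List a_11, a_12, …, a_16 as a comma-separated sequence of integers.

12, 28, 14, 24, 24, 31

[q^11] f(1)=1,f(11)=11 ⇒ 12
q^12  k|12↦f(k): 1:1 2:2 3:3 4:4 6:6 12:12  a_12=28
q^13  k|13↦f(k): 1:1 13:13  a_13=14
q^14  k|14↦f(k): 14:14 7:7 2:2 1:1  a_14=24
d|15:{1,3,5,15}  Σf=1+3+5+15=24
[q^16] f(1)=1,f(2)=2,f(4)=4,f(8)=8,f(16)=16 ⇒ 31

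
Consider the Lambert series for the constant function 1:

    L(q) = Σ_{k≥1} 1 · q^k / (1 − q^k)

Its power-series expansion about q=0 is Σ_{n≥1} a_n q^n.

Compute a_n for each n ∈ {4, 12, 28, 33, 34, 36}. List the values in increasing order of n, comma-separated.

3, 6, 6, 4, 4, 9

n=4: 4·1 2·2 1·4  f→[1+1+1]=3
d|12:{1,2,3,4,6,12}  Σf=1+1+1+1+1+1=6
q^28  k|28↦f(k): 1:1 2:1 4:1 7:1 14:1 28:1  a_28=6
d|33:{33,11,3,1}  Σf=1+1+1+1=4
n=34: 34·1 17·2 2·17 1·34  f→[1+1+1+1]=4
d|36:{1,2,3,4,6,9,12,18,36}  Σf=1+1+1+1+1+1+1+1+1=9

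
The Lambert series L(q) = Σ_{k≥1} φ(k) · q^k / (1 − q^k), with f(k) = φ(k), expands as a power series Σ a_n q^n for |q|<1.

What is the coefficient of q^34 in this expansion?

q^34  k|34↦φ(k): 1:1 2:1 17:16 34:16  a_34=34

a_34 = 34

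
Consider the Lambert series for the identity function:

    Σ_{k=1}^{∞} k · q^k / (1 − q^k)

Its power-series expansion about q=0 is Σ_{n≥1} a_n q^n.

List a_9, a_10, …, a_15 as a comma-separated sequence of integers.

q^9  k|9↦f(k): 9:9 3:3 1:1  a_9=13
[q^10] f(1)=1,f(2)=2,f(5)=5,f(10)=10 ⇒ 18
n=11: 11·1 1·11  f→[11+1]=12
[q^12] f(12)=12,f(6)=6,f(4)=4,f(3)=3,f(2)=2,f(1)=1 ⇒ 28
q^13  k|13↦f(k): 13:13 1:1  a_13=14
n=14: 1·14 2·7 7·2 14·1  f→[1+2+7+14]=24
d|15:{1,3,5,15}  Σf=1+3+5+15=24

13, 18, 12, 28, 14, 24, 24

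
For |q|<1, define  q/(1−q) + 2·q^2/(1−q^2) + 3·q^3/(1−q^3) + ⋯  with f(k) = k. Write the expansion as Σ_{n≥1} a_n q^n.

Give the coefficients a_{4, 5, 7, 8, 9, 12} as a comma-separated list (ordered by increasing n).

7, 6, 8, 15, 13, 28

n=4: 1·4 2·2 4·1  f→[1+2+4]=7
[q^5] f(5)=5,f(1)=1 ⇒ 6
q^7  k|7↦f(k): 1:1 7:7  a_7=8
n=8: 1·8 2·4 4·2 8·1  f→[1+2+4+8]=15
[q^9] f(9)=9,f(3)=3,f(1)=1 ⇒ 13
d|12:{12,6,4,3,2,1}  Σf=12+6+4+3+2+1=28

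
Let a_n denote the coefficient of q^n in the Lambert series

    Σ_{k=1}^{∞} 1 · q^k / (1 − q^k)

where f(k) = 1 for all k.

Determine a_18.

[q^18] f(18)=1,f(9)=1,f(6)=1,f(3)=1,f(2)=1,f(1)=1 ⇒ 6

a_18 = 6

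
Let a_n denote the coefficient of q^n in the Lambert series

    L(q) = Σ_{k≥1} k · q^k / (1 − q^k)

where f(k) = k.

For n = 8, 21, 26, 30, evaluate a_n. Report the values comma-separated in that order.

q^8  k|8↦f(k): 1:1 2:2 4:4 8:8  a_8=15
d|21:{1,3,7,21}  Σf=1+3+7+21=32
n=26: 1·26 2·13 13·2 26·1  f→[1+2+13+26]=42
q^30  k|30↦f(k): 30:30 15:15 10:10 6:6 5:5 3:3 2:2 1:1  a_30=72

15, 32, 42, 72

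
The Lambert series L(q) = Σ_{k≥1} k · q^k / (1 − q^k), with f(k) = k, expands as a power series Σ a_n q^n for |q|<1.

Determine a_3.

a_3 = 4

d|3:{3,1}  Σf=3+1=4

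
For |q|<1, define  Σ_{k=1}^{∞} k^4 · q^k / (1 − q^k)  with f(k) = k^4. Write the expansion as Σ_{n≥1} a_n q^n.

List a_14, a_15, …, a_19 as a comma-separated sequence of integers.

d|14:{1,2,7,14}  Σf=1+16+2401+38416=40834
d|15:{1,3,5,15}  Σf=1+81+625+50625=51332
d|16:{16,8,4,2,1}  Σf=65536+4096+256+16+1=69905
[q^17] f(17)=83521,f(1)=1 ⇒ 83522
[q^18] f(18)=104976,f(9)=6561,f(6)=1296,f(3)=81,f(2)=16,f(1)=1 ⇒ 112931
q^19  k|19↦f(k): 19:130321 1:1  a_19=130322

40834, 51332, 69905, 83522, 112931, 130322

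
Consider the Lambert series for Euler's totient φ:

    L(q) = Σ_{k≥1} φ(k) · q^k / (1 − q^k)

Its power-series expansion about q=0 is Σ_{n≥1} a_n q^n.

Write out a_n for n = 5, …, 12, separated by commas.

q^5  k|5↦φ(k): 5:4 1:1  a_5=5
q^6  k|6↦φ(k): 6:2 3:2 2:1 1:1  a_6=6
q^7  k|7↦φ(k): 1:1 7:6  a_7=7
[q^8] φ(8)=4,φ(4)=2,φ(2)=1,φ(1)=1 ⇒ 8
d|9:{1,3,9}  Σφ=1+2+6=9
n=10: 10·1 5·2 2·5 1·10  φ→[4+4+1+1]=10
[q^11] φ(1)=1,φ(11)=10 ⇒ 11
n=12: 1·12 2·6 3·4 4·3 6·2 12·1  φ→[1+1+2+2+2+4]=12

5, 6, 7, 8, 9, 10, 11, 12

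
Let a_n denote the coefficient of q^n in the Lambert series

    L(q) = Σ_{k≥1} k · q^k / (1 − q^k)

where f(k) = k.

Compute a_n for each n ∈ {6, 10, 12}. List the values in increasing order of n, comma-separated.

[q^6] f(1)=1,f(2)=2,f(3)=3,f(6)=6 ⇒ 12
d|10:{10,5,2,1}  Σf=10+5+2+1=18
q^12  k|12↦f(k): 12:12 6:6 4:4 3:3 2:2 1:1  a_12=28

12, 18, 28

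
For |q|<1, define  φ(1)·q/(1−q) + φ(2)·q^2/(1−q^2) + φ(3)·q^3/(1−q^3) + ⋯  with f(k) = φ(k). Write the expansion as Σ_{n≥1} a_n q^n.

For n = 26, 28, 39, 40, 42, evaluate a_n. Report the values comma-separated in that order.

d|26:{1,2,13,26}  Σφ=1+1+12+12=26
q^28  k|28↦φ(k): 1:1 2:1 4:2 7:6 14:6 28:12  a_28=28
n=39: 39·1 13·3 3·13 1·39  φ→[24+12+2+1]=39
n=40: 40·1 20·2 10·4 8·5 5·8 4·10 2·20 1·40  φ→[16+8+4+4+4+2+1+1]=40
d|42:{42,21,14,7,6,3,2,1}  Σφ=12+12+6+6+2+2+1+1=42

26, 28, 39, 40, 42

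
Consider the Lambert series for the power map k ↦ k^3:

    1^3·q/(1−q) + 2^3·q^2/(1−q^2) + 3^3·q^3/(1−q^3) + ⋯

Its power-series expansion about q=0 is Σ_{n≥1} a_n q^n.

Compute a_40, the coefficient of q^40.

a_40 = 73710

q^40  k|40↦f(k): 40:64000 20:8000 10:1000 8:512 5:125 4:64 2:8 1:1  a_40=73710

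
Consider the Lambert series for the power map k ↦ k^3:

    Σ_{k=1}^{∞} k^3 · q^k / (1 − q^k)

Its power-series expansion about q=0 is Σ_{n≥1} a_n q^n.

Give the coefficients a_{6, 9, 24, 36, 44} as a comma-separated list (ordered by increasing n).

q^6  k|6↦f(k): 6:216 3:27 2:8 1:1  a_6=252
[q^9] f(9)=729,f(3)=27,f(1)=1 ⇒ 757
d|24:{1,2,3,4,6,8,12,24}  Σf=1+8+27+64+216+512+1728+13824=16380
d|36:{36,18,12,9,6,4,3,2,1}  Σf=46656+5832+1728+729+216+64+27+8+1=55261
d|44:{1,2,4,11,22,44}  Σf=1+8+64+1331+10648+85184=97236

252, 757, 16380, 55261, 97236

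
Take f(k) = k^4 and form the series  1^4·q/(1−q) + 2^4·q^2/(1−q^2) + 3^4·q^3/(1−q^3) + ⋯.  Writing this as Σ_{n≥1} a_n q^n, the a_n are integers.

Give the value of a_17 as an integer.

a_17 = 83522

d|17:{1,17}  Σf=1+83521=83522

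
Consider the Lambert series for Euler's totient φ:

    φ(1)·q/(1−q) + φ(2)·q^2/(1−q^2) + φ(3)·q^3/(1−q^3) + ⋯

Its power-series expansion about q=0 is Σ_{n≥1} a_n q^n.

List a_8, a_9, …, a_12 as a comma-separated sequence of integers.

q^8  k|8↦φ(k): 8:4 4:2 2:1 1:1  a_8=8
q^9  k|9↦φ(k): 1:1 3:2 9:6  a_9=9
[q^10] φ(1)=1,φ(2)=1,φ(5)=4,φ(10)=4 ⇒ 10
q^11  k|11↦φ(k): 1:1 11:10  a_11=11
q^12  k|12↦φ(k): 12:4 6:2 4:2 3:2 2:1 1:1  a_12=12

8, 9, 10, 11, 12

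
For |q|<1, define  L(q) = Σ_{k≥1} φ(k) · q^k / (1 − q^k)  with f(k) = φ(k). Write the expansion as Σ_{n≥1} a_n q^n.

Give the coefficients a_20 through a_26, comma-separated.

n=20: 20·1 10·2 5·4 4·5 2·10 1·20  φ→[8+4+4+2+1+1]=20
q^21  k|21↦φ(k): 1:1 3:2 7:6 21:12  a_21=21
d|22:{1,2,11,22}  Σφ=1+1+10+10=22
[q^23] φ(23)=22,φ(1)=1 ⇒ 23
q^24  k|24↦φ(k): 24:8 12:4 8:4 6:2 4:2 3:2 2:1 1:1  a_24=24
q^25  k|25↦φ(k): 1:1 5:4 25:20  a_25=25
[q^26] φ(26)=12,φ(13)=12,φ(2)=1,φ(1)=1 ⇒ 26

20, 21, 22, 23, 24, 25, 26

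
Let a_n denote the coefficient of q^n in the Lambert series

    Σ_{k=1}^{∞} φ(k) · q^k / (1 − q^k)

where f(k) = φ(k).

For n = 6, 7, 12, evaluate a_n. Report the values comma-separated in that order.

d|6:{6,3,2,1}  Σφ=2+2+1+1=6
n=7: 7·1 1·7  φ→[6+1]=7
[q^12] φ(1)=1,φ(2)=1,φ(3)=2,φ(4)=2,φ(6)=2,φ(12)=4 ⇒ 12

6, 7, 12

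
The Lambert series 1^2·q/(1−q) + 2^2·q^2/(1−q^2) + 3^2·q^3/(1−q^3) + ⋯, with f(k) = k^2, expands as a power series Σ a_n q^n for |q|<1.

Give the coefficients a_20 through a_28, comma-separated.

546, 500, 610, 530, 850, 651, 850, 820, 1050

[q^20] f(1)=1,f(2)=4,f(4)=16,f(5)=25,f(10)=100,f(20)=400 ⇒ 546
[q^21] f(1)=1,f(3)=9,f(7)=49,f(21)=441 ⇒ 500
d|22:{22,11,2,1}  Σf=484+121+4+1=610
n=23: 23·1 1·23  f→[529+1]=530
q^24  k|24↦f(k): 24:576 12:144 8:64 6:36 4:16 3:9 2:4 1:1  a_24=850
q^25  k|25↦f(k): 1:1 5:25 25:625  a_25=651
d|26:{1,2,13,26}  Σf=1+4+169+676=850
n=27: 1·27 3·9 9·3 27·1  f→[1+9+81+729]=820
n=28: 1·28 2·14 4·7 7·4 14·2 28·1  f→[1+4+16+49+196+784]=1050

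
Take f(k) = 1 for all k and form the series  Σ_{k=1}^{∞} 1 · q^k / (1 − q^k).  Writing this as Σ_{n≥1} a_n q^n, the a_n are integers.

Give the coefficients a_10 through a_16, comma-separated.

4, 2, 6, 2, 4, 4, 5

n=10: 1·10 2·5 5·2 10·1  f→[1+1+1+1]=4
q^11  k|11↦f(k): 1:1 11:1  a_11=2
d|12:{12,6,4,3,2,1}  Σf=1+1+1+1+1+1=6
q^13  k|13↦f(k): 1:1 13:1  a_13=2
[q^14] f(1)=1,f(2)=1,f(7)=1,f(14)=1 ⇒ 4
[q^15] f(1)=1,f(3)=1,f(5)=1,f(15)=1 ⇒ 4
[q^16] f(16)=1,f(8)=1,f(4)=1,f(2)=1,f(1)=1 ⇒ 5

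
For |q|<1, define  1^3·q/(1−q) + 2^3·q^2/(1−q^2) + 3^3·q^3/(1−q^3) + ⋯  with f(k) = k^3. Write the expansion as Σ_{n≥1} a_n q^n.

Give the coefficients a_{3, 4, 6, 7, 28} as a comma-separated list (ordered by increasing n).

n=3: 1·3 3·1  f→[1+27]=28
n=4: 1·4 2·2 4·1  f→[1+8+64]=73
n=6: 6·1 3·2 2·3 1·6  f→[216+27+8+1]=252
[q^7] f(7)=343,f(1)=1 ⇒ 344
[q^28] f(1)=1,f(2)=8,f(4)=64,f(7)=343,f(14)=2744,f(28)=21952 ⇒ 25112

28, 73, 252, 344, 25112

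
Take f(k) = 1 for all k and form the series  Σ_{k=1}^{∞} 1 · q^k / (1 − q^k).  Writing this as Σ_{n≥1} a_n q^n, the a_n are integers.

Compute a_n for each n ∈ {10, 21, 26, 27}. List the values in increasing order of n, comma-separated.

4, 4, 4, 4

q^10  k|10↦f(k): 10:1 5:1 2:1 1:1  a_10=4
n=21: 1·21 3·7 7·3 21·1  f→[1+1+1+1]=4
n=26: 26·1 13·2 2·13 1·26  f→[1+1+1+1]=4
[q^27] f(27)=1,f(9)=1,f(3)=1,f(1)=1 ⇒ 4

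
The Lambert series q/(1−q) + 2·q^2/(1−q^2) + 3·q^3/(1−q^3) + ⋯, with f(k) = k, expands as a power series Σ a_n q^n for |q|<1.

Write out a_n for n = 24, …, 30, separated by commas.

60, 31, 42, 40, 56, 30, 72

[q^24] f(24)=24,f(12)=12,f(8)=8,f(6)=6,f(4)=4,f(3)=3,f(2)=2,f(1)=1 ⇒ 60
[q^25] f(1)=1,f(5)=5,f(25)=25 ⇒ 31
[q^26] f(1)=1,f(2)=2,f(13)=13,f(26)=26 ⇒ 42
d|27:{27,9,3,1}  Σf=27+9+3+1=40
q^28  k|28↦f(k): 28:28 14:14 7:7 4:4 2:2 1:1  a_28=56
n=29: 1·29 29·1  f→[1+29]=30
q^30  k|30↦f(k): 1:1 2:2 3:3 5:5 6:6 10:10 15:15 30:30  a_30=72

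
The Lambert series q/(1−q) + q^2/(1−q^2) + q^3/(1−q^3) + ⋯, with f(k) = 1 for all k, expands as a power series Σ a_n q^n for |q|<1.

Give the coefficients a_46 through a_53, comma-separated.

4, 2, 10, 3, 6, 4, 6, 2

q^46  k|46↦f(k): 46:1 23:1 2:1 1:1  a_46=4
q^47  k|47↦f(k): 1:1 47:1  a_47=2
d|48:{48,24,16,12,8,6,4,3,2,1}  Σf=1+1+1+1+1+1+1+1+1+1=10
[q^49] f(49)=1,f(7)=1,f(1)=1 ⇒ 3
n=50: 50·1 25·2 10·5 5·10 2·25 1·50  f→[1+1+1+1+1+1]=6
n=51: 1·51 3·17 17·3 51·1  f→[1+1+1+1]=4
q^52  k|52↦f(k): 52:1 26:1 13:1 4:1 2:1 1:1  a_52=6
[q^53] f(1)=1,f(53)=1 ⇒ 2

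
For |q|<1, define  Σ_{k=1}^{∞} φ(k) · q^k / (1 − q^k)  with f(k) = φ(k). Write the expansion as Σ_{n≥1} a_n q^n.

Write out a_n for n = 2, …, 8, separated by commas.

n=2: 1·2 2·1  φ→[1+1]=2
n=3: 3·1 1·3  φ→[2+1]=3
q^4  k|4↦φ(k): 4:2 2:1 1:1  a_4=4
n=5: 1·5 5·1  φ→[1+4]=5
q^6  k|6↦φ(k): 1:1 2:1 3:2 6:2  a_6=6
[q^7] φ(7)=6,φ(1)=1 ⇒ 7
n=8: 8·1 4·2 2·4 1·8  φ→[4+2+1+1]=8

2, 3, 4, 5, 6, 7, 8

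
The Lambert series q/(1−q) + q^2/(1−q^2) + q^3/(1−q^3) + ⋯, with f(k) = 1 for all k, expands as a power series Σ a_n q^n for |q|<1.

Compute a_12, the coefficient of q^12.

q^12  k|12↦f(k): 1:1 2:1 3:1 4:1 6:1 12:1  a_12=6

a_12 = 6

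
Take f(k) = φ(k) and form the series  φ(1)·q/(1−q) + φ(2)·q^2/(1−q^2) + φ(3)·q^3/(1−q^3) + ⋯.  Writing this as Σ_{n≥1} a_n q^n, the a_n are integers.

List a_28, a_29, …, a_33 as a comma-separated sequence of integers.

d|28:{28,14,7,4,2,1}  Σφ=12+6+6+2+1+1=28
q^29  k|29↦φ(k): 29:28 1:1  a_29=29
n=30: 30·1 15·2 10·3 6·5 5·6 3·10 2·15 1·30  φ→[8+8+4+2+4+2+1+1]=30
d|31:{31,1}  Σφ=30+1=31
q^32  k|32↦φ(k): 32:16 16:8 8:4 4:2 2:1 1:1  a_32=32
[q^33] φ(33)=20,φ(11)=10,φ(3)=2,φ(1)=1 ⇒ 33

28, 29, 30, 31, 32, 33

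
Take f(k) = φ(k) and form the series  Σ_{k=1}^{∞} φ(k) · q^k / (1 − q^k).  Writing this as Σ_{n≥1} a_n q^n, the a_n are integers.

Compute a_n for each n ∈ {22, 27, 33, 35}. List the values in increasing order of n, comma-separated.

n=22: 1·22 2·11 11·2 22·1  φ→[1+1+10+10]=22
[q^27] φ(27)=18,φ(9)=6,φ(3)=2,φ(1)=1 ⇒ 27
d|33:{1,3,11,33}  Σφ=1+2+10+20=33
[q^35] φ(1)=1,φ(5)=4,φ(7)=6,φ(35)=24 ⇒ 35

22, 27, 33, 35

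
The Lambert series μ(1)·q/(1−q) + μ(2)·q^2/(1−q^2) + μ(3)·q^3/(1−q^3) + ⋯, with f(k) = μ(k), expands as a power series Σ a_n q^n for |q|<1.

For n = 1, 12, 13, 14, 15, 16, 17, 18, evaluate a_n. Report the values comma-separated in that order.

1, 0, 0, 0, 0, 0, 0, 0

d|1:{1}  Σμ=1=1
q^12  k|12↦μ(k): 1:1 2:-1 3:-1 4:0 6:1 12:0  a_12=0
q^13  k|13↦μ(k): 1:1 13:-1  a_13=0
[q^14] μ(1)=1,μ(2)=-1,μ(7)=-1,μ(14)=1 ⇒ 0
d|15:{1,3,5,15}  Σμ=1+(-1)+(-1)+1=0
q^16  k|16↦μ(k): 1:1 2:-1 4:0 8:0 16:0  a_16=0
d|17:{1,17}  Σμ=1+(-1)=0
q^18  k|18↦μ(k): 18:0 9:0 6:1 3:-1 2:-1 1:1  a_18=0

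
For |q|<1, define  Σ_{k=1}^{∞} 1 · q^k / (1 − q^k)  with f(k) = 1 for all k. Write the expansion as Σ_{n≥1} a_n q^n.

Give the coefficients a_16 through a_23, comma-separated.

5, 2, 6, 2, 6, 4, 4, 2

n=16: 16·1 8·2 4·4 2·8 1·16  f→[1+1+1+1+1]=5
n=17: 1·17 17·1  f→[1+1]=2
d|18:{18,9,6,3,2,1}  Σf=1+1+1+1+1+1=6
q^19  k|19↦f(k): 1:1 19:1  a_19=2
n=20: 20·1 10·2 5·4 4·5 2·10 1·20  f→[1+1+1+1+1+1]=6
d|21:{1,3,7,21}  Σf=1+1+1+1=4
q^22  k|22↦f(k): 1:1 2:1 11:1 22:1  a_22=4
[q^23] f(1)=1,f(23)=1 ⇒ 2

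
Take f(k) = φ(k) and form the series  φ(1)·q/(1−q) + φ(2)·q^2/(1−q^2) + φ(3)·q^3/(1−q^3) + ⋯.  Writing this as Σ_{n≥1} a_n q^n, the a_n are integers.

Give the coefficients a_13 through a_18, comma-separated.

[q^13] φ(13)=12,φ(1)=1 ⇒ 13
d|14:{1,2,7,14}  Σφ=1+1+6+6=14
n=15: 15·1 5·3 3·5 1·15  φ→[8+4+2+1]=15
n=16: 16·1 8·2 4·4 2·8 1·16  φ→[8+4+2+1+1]=16
n=17: 17·1 1·17  φ→[16+1]=17
[q^18] φ(18)=6,φ(9)=6,φ(6)=2,φ(3)=2,φ(2)=1,φ(1)=1 ⇒ 18

13, 14, 15, 16, 17, 18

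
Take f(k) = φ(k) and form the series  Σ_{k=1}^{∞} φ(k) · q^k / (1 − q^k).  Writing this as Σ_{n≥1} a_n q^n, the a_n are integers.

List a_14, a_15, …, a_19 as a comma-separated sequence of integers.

n=14: 14·1 7·2 2·7 1·14  φ→[6+6+1+1]=14
[q^15] φ(1)=1,φ(3)=2,φ(5)=4,φ(15)=8 ⇒ 15
[q^16] φ(1)=1,φ(2)=1,φ(4)=2,φ(8)=4,φ(16)=8 ⇒ 16
d|17:{1,17}  Σφ=1+16=17
q^18  k|18↦φ(k): 18:6 9:6 6:2 3:2 2:1 1:1  a_18=18
q^19  k|19↦φ(k): 1:1 19:18  a_19=19

14, 15, 16, 17, 18, 19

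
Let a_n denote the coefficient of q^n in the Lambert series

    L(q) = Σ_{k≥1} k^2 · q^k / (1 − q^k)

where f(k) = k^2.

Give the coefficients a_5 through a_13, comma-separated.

26, 50, 50, 85, 91, 130, 122, 210, 170

d|5:{1,5}  Σf=1+25=26
[q^6] f(6)=36,f(3)=9,f(2)=4,f(1)=1 ⇒ 50
q^7  k|7↦f(k): 7:49 1:1  a_7=50
[q^8] f(8)=64,f(4)=16,f(2)=4,f(1)=1 ⇒ 85
d|9:{9,3,1}  Σf=81+9+1=91
d|10:{10,5,2,1}  Σf=100+25+4+1=130
q^11  k|11↦f(k): 11:121 1:1  a_11=122
[q^12] f(1)=1,f(2)=4,f(3)=9,f(4)=16,f(6)=36,f(12)=144 ⇒ 210
n=13: 1·13 13·1  f→[1+169]=170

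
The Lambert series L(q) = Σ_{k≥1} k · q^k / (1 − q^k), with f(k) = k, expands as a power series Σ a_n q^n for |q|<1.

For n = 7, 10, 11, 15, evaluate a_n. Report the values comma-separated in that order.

8, 18, 12, 24

q^7  k|7↦f(k): 7:7 1:1  a_7=8
[q^10] f(10)=10,f(5)=5,f(2)=2,f(1)=1 ⇒ 18
d|11:{11,1}  Σf=11+1=12
d|15:{15,5,3,1}  Σf=15+5+3+1=24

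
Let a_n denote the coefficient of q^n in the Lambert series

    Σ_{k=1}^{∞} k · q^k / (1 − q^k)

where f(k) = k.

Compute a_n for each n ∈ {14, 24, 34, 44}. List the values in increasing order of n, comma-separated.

24, 60, 54, 84

d|14:{1,2,7,14}  Σf=1+2+7+14=24
n=24: 24·1 12·2 8·3 6·4 4·6 3·8 2·12 1·24  f→[24+12+8+6+4+3+2+1]=60
n=34: 34·1 17·2 2·17 1·34  f→[34+17+2+1]=54
q^44  k|44↦f(k): 1:1 2:2 4:4 11:11 22:22 44:44  a_44=84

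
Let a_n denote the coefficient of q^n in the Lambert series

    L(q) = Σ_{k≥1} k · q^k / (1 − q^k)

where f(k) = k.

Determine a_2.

a_2 = 3

[q^2] f(1)=1,f(2)=2 ⇒ 3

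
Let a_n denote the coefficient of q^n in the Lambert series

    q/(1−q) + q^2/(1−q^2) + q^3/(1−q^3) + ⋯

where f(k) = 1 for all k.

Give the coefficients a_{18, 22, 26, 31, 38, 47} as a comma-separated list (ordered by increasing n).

6, 4, 4, 2, 4, 2

[q^18] f(18)=1,f(9)=1,f(6)=1,f(3)=1,f(2)=1,f(1)=1 ⇒ 6
n=22: 1·22 2·11 11·2 22·1  f→[1+1+1+1]=4
q^26  k|26↦f(k): 1:1 2:1 13:1 26:1  a_26=4
d|31:{31,1}  Σf=1+1=2
q^38  k|38↦f(k): 38:1 19:1 2:1 1:1  a_38=4
q^47  k|47↦f(k): 1:1 47:1  a_47=2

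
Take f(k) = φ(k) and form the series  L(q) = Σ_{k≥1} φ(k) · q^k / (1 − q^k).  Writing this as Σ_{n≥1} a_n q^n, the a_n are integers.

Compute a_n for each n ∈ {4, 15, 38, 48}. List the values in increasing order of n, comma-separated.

[q^4] φ(1)=1,φ(2)=1,φ(4)=2 ⇒ 4
n=15: 15·1 5·3 3·5 1·15  φ→[8+4+2+1]=15
[q^38] φ(1)=1,φ(2)=1,φ(19)=18,φ(38)=18 ⇒ 38
q^48  k|48↦φ(k): 48:16 24:8 16:8 12:4 8:4 6:2 4:2 3:2 2:1 1:1  a_48=48

4, 15, 38, 48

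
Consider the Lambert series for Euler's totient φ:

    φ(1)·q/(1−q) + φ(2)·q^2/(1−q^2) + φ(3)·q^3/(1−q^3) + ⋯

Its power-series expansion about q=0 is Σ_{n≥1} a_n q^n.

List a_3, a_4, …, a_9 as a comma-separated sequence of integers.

q^3  k|3↦φ(k): 3:2 1:1  a_3=3
n=4: 1·4 2·2 4·1  φ→[1+1+2]=4
d|5:{5,1}  Σφ=4+1=5
[q^6] φ(6)=2,φ(3)=2,φ(2)=1,φ(1)=1 ⇒ 6
d|7:{1,7}  Σφ=1+6=7
n=8: 8·1 4·2 2·4 1·8  φ→[4+2+1+1]=8
d|9:{9,3,1}  Σφ=6+2+1=9

3, 4, 5, 6, 7, 8, 9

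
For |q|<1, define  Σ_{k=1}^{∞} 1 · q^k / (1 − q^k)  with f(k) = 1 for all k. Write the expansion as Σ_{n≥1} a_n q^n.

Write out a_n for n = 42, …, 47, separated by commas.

d|42:{42,21,14,7,6,3,2,1}  Σf=1+1+1+1+1+1+1+1=8
d|43:{1,43}  Σf=1+1=2
[q^44] f(44)=1,f(22)=1,f(11)=1,f(4)=1,f(2)=1,f(1)=1 ⇒ 6
d|45:{1,3,5,9,15,45}  Σf=1+1+1+1+1+1=6
n=46: 46·1 23·2 2·23 1·46  f→[1+1+1+1]=4
n=47: 47·1 1·47  f→[1+1]=2

8, 2, 6, 6, 4, 2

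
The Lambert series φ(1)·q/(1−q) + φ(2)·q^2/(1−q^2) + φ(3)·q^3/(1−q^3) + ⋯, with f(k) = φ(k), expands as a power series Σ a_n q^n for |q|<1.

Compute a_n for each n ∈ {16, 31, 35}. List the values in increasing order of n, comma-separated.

[q^16] φ(16)=8,φ(8)=4,φ(4)=2,φ(2)=1,φ(1)=1 ⇒ 16
q^31  k|31↦φ(k): 1:1 31:30  a_31=31
d|35:{1,5,7,35}  Σφ=1+4+6+24=35

16, 31, 35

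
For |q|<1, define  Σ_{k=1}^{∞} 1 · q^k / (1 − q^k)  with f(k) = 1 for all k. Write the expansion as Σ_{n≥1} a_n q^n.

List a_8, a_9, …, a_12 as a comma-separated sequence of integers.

4, 3, 4, 2, 6

d|8:{1,2,4,8}  Σf=1+1+1+1=4
n=9: 9·1 3·3 1·9  f→[1+1+1]=3
n=10: 1·10 2·5 5·2 10·1  f→[1+1+1+1]=4
d|11:{11,1}  Σf=1+1=2
[q^12] f(1)=1,f(2)=1,f(3)=1,f(4)=1,f(6)=1,f(12)=1 ⇒ 6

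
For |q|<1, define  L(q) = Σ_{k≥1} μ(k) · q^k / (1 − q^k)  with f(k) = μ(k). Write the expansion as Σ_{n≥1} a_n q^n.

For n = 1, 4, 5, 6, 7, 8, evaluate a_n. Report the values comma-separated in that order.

1, 0, 0, 0, 0, 0

d|1:{1}  Σμ=1=1
d|4:{4,2,1}  Σμ=0+(-1)+1=0
d|5:{5,1}  Σμ=(-1)+1=0
[q^6] μ(6)=1,μ(3)=-1,μ(2)=-1,μ(1)=1 ⇒ 0
d|7:{1,7}  Σμ=1+(-1)=0
[q^8] μ(1)=1,μ(2)=-1,μ(4)=0,μ(8)=0 ⇒ 0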